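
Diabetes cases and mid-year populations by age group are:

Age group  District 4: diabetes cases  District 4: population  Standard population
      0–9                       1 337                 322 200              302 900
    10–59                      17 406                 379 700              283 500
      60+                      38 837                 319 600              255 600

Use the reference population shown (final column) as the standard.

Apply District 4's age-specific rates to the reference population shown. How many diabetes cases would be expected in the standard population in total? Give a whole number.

45313

Age-specific rates per 1 000 for District 4: 4.150, 45.841, 121.518.
Expected diabetes cases = Σ (standard pop × age-specific rate ÷ 1 000)
= 302 900×4.150/1 000 + 283 500×45.841/1 000 + 255 600×121.518/1 000
= 1256.91 + 12996.05 + 31059.88 = 45312.84.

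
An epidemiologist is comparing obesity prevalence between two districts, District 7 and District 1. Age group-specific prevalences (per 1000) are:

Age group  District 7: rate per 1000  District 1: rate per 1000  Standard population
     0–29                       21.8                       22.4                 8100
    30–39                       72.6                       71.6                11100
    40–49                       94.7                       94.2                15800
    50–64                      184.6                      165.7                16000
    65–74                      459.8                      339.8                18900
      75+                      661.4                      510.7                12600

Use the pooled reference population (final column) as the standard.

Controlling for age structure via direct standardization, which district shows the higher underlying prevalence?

District 7

Standard total = 82500; weights = 0.0982, 0.1345, 0.1915, 0.1939, 0.2291, 0.1527.
District 7: 0.0982×21.8 + 0.1345×72.6 + 0.1915×94.7 + 0.1939×184.6 + 0.2291×459.8 + 0.1527×661.4 = 272.1959 per 1000.
District 1: 0.0982×22.4 + 0.1345×71.6 + 0.1915×94.2 + 0.1939×165.7 + 0.2291×339.8 + 0.1527×510.7 = 217.8521 per 1000.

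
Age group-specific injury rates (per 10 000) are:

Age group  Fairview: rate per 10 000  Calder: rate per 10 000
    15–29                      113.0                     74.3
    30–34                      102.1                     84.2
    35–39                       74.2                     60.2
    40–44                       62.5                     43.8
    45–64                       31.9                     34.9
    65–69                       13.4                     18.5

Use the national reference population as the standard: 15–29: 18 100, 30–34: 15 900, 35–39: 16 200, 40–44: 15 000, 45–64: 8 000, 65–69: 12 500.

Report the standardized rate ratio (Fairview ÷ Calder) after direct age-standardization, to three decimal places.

1.291

Standard total = 85 700; weights = 0.2112, 0.1855, 0.1890, 0.1750, 0.0933, 0.1459.
Fairview: 0.2112×113.0 + 0.1855×102.1 + 0.1890×74.2 + 0.1750×62.5 + 0.0933×31.9 + 0.1459×13.4 = 72.7063 per 10 000.
Calder: 0.2112×74.3 + 0.1855×84.2 + 0.1890×60.2 + 0.1750×43.8 + 0.0933×34.9 + 0.1459×18.5 = 56.3162 per 10 000.
Ratio = 72.7063 ÷ 56.3162 = 1.29104.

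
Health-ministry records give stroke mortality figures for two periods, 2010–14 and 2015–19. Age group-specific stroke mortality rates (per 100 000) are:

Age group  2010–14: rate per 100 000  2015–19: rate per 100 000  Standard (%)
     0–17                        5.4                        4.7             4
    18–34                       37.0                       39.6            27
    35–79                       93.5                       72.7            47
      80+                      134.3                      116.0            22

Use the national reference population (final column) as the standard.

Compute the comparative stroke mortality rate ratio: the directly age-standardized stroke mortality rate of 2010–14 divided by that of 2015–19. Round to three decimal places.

1.186

Standard weights: 0.04, 0.27, 0.47, 0.22.
2010–14: 0.0400×5.4 + 0.2700×37.0 + 0.4700×93.5 + 0.2200×134.3 = 83.6970 per 100 000.
2015–19: 0.0400×4.7 + 0.2700×39.6 + 0.4700×72.7 + 0.2200×116.0 = 70.5690 per 100 000.
Ratio = 83.6970 ÷ 70.5690 = 1.18603.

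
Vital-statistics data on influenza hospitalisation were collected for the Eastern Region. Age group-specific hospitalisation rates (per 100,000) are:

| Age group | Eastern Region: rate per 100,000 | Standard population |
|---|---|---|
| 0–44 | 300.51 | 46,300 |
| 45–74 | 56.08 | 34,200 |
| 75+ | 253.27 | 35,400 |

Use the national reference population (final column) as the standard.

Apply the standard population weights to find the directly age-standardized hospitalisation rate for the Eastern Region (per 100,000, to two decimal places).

Standard total = 115,900; weights = 0.3995, 0.2951, 0.3054.
Standardized rate: 0.3995×300.51 + 0.2951×56.08 + 0.3054×253.27 = 213.9543 per 100,000.

213.95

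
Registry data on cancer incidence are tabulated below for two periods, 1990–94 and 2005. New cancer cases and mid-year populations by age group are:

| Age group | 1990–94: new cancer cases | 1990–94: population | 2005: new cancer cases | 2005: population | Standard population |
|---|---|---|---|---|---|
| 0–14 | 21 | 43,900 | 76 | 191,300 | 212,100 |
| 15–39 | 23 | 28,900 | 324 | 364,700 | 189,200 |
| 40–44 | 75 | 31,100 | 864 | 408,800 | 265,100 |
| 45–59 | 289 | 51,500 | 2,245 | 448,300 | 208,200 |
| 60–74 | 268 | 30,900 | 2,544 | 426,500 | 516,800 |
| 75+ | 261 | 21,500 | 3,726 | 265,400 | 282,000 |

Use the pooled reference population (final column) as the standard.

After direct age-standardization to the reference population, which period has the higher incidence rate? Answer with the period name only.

Age-specific rates per 100,000 for 1990–94: 47.84, 79.58, 241.16, 561.17, 867.31, 1213.95.
For 2005: 39.73, 88.84, 211.35, 500.78, 596.48, 1403.92.
Standard total = 1,673,400; weights = 0.1267, 0.1131, 0.1584, 0.1244, 0.3088, 0.1685.
1990–94: 0.1267×47.84 + 0.1131×79.58 + 0.1584×241.16 + 0.1244×561.17 + 0.3088×867.31 + 0.1685×1213.95 = 595.5131 per 100,000.
2005: 0.1267×39.73 + 0.1131×88.84 + 0.1584×211.35 + 0.1244×500.78 + 0.3088×596.48 + 0.1685×1403.92 = 531.6684 per 100,000.
The crude rates (450.91 vs 464.56) would put 2005 higher, but that reflects its age composition; once standardized to a common age structure, 1990–94 has the higher underlying rate.

1990–94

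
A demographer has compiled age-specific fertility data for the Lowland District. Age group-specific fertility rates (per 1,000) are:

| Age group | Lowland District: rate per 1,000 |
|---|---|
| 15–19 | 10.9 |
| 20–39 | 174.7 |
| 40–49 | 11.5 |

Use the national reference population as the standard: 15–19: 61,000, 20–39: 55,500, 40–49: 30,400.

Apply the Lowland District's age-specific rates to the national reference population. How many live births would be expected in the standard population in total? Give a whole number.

Expected live births = Σ (standard pop × age-specific rate ÷ 1,000)
= 61,000×10.9/1,000 + 55,500×174.7/1,000 + 30,400×11.5/1,000
= 664.90 + 9695.85 + 349.60 = 10710.35.

10710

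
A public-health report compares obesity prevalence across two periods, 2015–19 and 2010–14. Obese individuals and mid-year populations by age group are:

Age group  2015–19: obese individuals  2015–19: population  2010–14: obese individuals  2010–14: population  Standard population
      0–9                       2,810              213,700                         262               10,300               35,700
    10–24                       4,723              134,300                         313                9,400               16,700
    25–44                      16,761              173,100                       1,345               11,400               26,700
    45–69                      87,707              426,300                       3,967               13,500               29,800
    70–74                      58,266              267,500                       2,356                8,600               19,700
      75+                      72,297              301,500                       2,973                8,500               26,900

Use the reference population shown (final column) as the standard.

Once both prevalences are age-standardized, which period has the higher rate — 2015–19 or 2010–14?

Age-specific rates per 1,000 for 2015–19: 13.149, 35.168, 96.828, 205.740, 217.817, 239.791.
For 2010–14: 25.437, 33.298, 117.982, 293.852, 273.953, 349.765.
Standard total = 155,500; weights = 0.2296, 0.1074, 0.1717, 0.1916, 0.1267, 0.1730.
2015–19: 0.2296×13.149 + 0.1074×35.168 + 0.1717×96.828 + 0.1916×205.740 + 0.1267×217.817 + 0.1730×239.791 = 131.9259 per 1,000.
2010–14: 0.2296×25.437 + 0.1074×33.298 + 0.1717×117.982 + 0.1916×293.852 + 0.1267×273.953 + 0.1730×349.765 = 181.2003 per 1,000.

2010–14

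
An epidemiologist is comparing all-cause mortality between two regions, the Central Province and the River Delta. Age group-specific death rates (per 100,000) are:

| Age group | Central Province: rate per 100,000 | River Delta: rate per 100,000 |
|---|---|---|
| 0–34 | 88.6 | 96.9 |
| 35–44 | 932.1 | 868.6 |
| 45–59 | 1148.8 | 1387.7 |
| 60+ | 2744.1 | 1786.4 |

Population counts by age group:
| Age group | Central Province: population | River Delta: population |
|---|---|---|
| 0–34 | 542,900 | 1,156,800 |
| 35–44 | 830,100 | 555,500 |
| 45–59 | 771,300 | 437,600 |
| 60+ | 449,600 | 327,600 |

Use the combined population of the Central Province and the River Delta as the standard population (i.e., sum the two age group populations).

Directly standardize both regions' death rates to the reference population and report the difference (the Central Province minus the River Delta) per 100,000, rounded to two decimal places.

104.39

Combined standard total = 5,071,400; weights = 0.3352, 0.2732, 0.2384, 0.1533.
The Central Province: 0.3352×88.6 + 0.2732×932.1 + 0.2384×1148.8 + 0.1533×2744.1 = 978.7455 per 100,000.
The River Delta: 0.3352×96.9 + 0.2732×868.6 + 0.2384×1387.7 + 0.1533×1786.4 = 874.3569 per 100,000.
Difference = 978.7455 − 874.3569 = 104.3886.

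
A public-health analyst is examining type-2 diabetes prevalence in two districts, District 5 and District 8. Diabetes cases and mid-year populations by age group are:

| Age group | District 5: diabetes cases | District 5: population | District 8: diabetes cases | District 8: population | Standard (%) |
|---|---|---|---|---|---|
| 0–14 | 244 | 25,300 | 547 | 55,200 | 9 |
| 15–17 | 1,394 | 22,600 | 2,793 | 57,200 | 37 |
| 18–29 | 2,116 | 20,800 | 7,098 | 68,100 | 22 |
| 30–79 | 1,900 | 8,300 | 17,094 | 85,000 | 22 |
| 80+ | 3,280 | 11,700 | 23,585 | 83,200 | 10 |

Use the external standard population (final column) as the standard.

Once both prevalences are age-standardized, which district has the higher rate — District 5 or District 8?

Age-specific rates per 1,000 for District 5: 9.644, 61.681, 101.731, 228.916, 280.342.
For District 8: 9.909, 48.829, 104.229, 201.106, 283.474.
Standard weights: 0.09, 0.37, 0.22, 0.22, 0.10.
District 5: 0.0900×9.644 + 0.3700×61.681 + 0.2200×101.731 + 0.2200×228.916 + 0.1000×280.342 = 124.4665 per 1,000.
District 8: 0.0900×9.909 + 0.3700×48.829 + 0.2200×104.229 + 0.2200×201.106 + 0.1000×283.474 = 114.4795 per 1,000.
The crude rates (100.72 vs 146.59) would put District 8 higher, but that reflects its age composition; once standardized to a common age structure, District 5 has the higher underlying rate.

District 5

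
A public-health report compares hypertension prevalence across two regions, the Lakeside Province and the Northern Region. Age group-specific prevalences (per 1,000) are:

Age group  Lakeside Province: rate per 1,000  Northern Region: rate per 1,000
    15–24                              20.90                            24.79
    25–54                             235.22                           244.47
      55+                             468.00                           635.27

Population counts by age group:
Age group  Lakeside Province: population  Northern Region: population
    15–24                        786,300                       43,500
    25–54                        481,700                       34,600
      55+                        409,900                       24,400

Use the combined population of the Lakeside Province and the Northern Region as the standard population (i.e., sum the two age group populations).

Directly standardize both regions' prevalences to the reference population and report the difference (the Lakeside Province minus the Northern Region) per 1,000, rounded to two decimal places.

Combined standard total = 1,780,400; weights = 0.4661, 0.2900, 0.2439.
The Lakeside Province: 0.4661×20.90 + 0.2900×235.22 + 0.2439×468.00 = 192.1137 per 1,000.
The Northern Region: 0.4661×24.79 + 0.2900×244.47 + 0.2439×635.27 = 237.4120 per 1,000.
Difference = 192.1137 − 237.4120 = -45.2983.

-45.30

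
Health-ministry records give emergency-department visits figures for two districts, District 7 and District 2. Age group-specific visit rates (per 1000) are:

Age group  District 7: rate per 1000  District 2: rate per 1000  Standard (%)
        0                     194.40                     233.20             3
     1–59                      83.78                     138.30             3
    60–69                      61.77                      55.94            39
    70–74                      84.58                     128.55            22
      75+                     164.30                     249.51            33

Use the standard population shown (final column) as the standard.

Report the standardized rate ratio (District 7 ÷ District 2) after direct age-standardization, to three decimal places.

0.733

Standard weights: 0.03, 0.03, 0.39, 0.22, 0.33.
District 7: 0.0300×194.40 + 0.0300×83.78 + 0.3900×61.77 + 0.2200×84.58 + 0.3300×164.30 = 105.2623 per 1000.
District 2: 0.0300×233.20 + 0.0300×138.30 + 0.3900×55.94 + 0.2200×128.55 + 0.3300×249.51 = 143.5809 per 1000.
Ratio = 105.2623 ÷ 143.5809 = 0.73312.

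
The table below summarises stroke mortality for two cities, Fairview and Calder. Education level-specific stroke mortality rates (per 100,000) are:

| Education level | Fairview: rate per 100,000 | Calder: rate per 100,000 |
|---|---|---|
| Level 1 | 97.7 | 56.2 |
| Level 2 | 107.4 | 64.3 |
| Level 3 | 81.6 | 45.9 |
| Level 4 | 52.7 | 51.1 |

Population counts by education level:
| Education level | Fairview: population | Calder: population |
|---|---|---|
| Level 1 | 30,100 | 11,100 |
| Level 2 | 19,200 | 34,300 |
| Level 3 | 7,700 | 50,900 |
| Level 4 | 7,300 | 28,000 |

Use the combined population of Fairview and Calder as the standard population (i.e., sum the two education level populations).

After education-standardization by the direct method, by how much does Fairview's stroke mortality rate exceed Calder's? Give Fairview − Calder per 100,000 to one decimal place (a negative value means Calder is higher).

32.7

Combined standard total = 188,600; weights = 0.2185, 0.2837, 0.3107, 0.1872.
Fairview: 0.2185×97.7 + 0.2837×107.4 + 0.3107×81.6 + 0.1872×52.7 = 87.0266 per 100,000.
Calder: 0.2185×56.2 + 0.2837×64.3 + 0.3107×45.9 + 0.1872×51.1 = 54.3428 per 100,000.
Difference = 87.0266 − 54.3428 = 32.6837.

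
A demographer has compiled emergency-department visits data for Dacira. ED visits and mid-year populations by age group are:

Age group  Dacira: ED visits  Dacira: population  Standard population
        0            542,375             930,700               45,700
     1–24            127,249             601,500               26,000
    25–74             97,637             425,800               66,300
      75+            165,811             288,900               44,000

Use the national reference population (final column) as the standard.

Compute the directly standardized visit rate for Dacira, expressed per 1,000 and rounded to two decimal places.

Age-specific rates per 1,000 for Dacira: 582.760, 211.553, 229.302, 573.939.
Standard total = 182,000; weights = 0.2511, 0.1429, 0.3643, 0.2418.
Standardized rate: 0.2511×582.760 + 0.1429×211.553 + 0.3643×229.302 + 0.2418×573.939 = 398.8384 per 1,000.

398.84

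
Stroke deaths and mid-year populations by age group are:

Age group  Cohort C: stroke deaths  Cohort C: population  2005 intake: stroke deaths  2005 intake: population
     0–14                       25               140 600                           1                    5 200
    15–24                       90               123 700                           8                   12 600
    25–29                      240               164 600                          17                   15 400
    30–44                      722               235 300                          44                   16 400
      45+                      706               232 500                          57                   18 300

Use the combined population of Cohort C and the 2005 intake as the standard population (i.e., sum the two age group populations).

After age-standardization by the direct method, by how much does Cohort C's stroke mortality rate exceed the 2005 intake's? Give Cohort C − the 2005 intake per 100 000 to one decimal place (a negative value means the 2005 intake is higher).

15.7

Age-specific rates per 100 000 for Cohort C: 17.78, 72.76, 145.81, 306.84, 303.66.
For the 2005 intake: 19.23, 63.49, 110.39, 268.29, 311.48.
Combined standard total = 964 600; weights = 0.1512, 0.1413, 0.1866, 0.2609, 0.2600.
Cohort C: 0.1512×17.78 + 0.1413×72.76 + 0.1866×145.81 + 0.2609×306.84 + 0.2600×303.66 = 199.1953 per 100 000.
The 2005 intake: 0.1512×19.23 + 0.1413×63.49 + 0.1866×110.39 + 0.2609×268.29 + 0.2600×311.48 = 183.4701 per 100 000.
Difference = 199.1953 − 183.4701 = 15.7252.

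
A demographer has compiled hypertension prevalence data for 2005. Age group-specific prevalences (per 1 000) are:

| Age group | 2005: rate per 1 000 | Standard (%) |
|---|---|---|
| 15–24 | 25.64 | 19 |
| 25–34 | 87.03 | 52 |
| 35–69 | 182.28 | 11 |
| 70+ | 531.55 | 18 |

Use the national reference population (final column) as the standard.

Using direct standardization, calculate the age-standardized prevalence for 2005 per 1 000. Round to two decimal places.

Standard weights: 0.19, 0.52, 0.11, 0.18.
Standardized rate: 0.1900×25.64 + 0.5200×87.03 + 0.1100×182.28 + 0.1800×531.55 = 165.8570 per 1 000.

165.86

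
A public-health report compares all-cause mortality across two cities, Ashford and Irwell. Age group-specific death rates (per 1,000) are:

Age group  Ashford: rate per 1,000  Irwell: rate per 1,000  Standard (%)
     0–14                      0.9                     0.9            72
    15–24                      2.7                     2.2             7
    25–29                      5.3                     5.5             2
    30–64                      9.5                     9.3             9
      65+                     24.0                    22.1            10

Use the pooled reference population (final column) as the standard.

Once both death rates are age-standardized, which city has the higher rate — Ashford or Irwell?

Ashford

Standard weights: 0.72, 0.07, 0.02, 0.09, 0.10.
Ashford: 0.7200×0.9 + 0.0700×2.7 + 0.0200×5.3 + 0.0900×9.5 + 0.1000×24.0 = 4.1980 per 1,000.
Irwell: 0.7200×0.9 + 0.0700×2.2 + 0.0200×5.5 + 0.0900×9.3 + 0.1000×22.1 = 3.9590 per 1,000.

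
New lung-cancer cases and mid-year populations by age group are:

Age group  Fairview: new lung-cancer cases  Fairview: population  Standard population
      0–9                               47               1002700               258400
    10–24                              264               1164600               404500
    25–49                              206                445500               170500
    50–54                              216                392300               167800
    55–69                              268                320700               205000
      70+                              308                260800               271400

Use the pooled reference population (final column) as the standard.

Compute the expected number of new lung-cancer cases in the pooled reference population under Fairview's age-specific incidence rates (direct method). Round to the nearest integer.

Age-specific rates per 100000 for Fairview: 4.69, 22.67, 46.24, 55.06, 83.57, 118.10.
Expected new lung-cancer cases = Σ (standard pop × age-specific rate ÷ 100000)
= 258400×4.69/100000 + 404500×22.67/100000 + 170500×46.24/100000 + 167800×55.06/100000 + 205000×83.57/100000 + 271400×118.10/100000
= 12.11 + 91.70 + 78.84 + 92.39 + 171.31 + 320.52 = 766.87.

767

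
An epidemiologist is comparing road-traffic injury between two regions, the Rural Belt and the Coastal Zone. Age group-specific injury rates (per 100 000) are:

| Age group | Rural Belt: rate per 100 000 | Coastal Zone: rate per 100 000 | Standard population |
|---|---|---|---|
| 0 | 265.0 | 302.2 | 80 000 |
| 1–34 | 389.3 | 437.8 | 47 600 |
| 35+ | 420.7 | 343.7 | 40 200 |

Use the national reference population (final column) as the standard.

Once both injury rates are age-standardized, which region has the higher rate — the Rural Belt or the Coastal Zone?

Standard total = 167 800; weights = 0.4768, 0.2837, 0.2396.
The Rural Belt: 0.4768×265.0 + 0.2837×389.3 + 0.2396×420.7 = 337.5615 per 100 000.
The Coastal Zone: 0.4768×302.2 + 0.2837×437.8 + 0.2396×343.7 = 350.6080 per 100 000.

Coastal Zone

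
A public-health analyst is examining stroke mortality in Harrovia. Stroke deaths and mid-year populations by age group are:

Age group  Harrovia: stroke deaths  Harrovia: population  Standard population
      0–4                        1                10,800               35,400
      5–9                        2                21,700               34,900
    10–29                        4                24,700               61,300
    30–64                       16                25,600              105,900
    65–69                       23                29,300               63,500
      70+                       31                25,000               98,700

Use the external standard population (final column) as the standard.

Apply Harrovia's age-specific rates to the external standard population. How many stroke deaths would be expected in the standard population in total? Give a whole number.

Age-specific rates per 100,000 for Harrovia: 9.26, 9.22, 16.19, 62.50, 78.50, 124.00.
Expected stroke deaths = Σ (standard pop × age-specific rate ÷ 100,000)
= 35,400×9.26/100,000 + 34,900×9.22/100,000 + 61,300×16.19/100,000 + 105,900×62.50/100,000 + 63,500×78.50/100,000 + 98,700×124.00/100,000
= 3.28 + 3.22 + 9.93 + 66.19 + 49.85 + 122.39 = 254.84.

255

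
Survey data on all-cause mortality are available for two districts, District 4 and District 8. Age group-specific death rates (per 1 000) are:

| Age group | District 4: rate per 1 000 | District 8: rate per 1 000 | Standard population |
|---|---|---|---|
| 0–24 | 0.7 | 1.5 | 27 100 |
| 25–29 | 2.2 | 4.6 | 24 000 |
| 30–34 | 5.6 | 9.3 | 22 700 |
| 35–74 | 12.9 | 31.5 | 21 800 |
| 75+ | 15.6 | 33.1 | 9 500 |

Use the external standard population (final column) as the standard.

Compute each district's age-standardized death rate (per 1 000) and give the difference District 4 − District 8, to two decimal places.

-6.99

Standard total = 105 100; weights = 0.2578, 0.2284, 0.2160, 0.2074, 0.0904.
District 4: 0.2578×0.7 + 0.2284×2.2 + 0.2160×5.6 + 0.2074×12.9 + 0.0904×15.6 = 5.9782 per 1 000.
District 8: 0.2578×1.5 + 0.2284×4.6 + 0.2160×9.3 + 0.2074×31.5 + 0.0904×33.1 = 12.9716 per 1 000.
Difference = 5.9782 − 12.9716 = -6.9933.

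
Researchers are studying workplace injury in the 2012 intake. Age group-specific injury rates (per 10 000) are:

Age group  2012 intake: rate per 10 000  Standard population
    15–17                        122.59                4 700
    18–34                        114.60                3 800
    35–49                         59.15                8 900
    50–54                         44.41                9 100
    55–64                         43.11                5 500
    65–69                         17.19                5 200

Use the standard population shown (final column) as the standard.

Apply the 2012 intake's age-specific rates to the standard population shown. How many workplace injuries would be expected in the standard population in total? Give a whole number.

Expected workplace injuries = Σ (standard pop × age-specific rate ÷ 10 000)
= 4 700×122.59/10 000 + 3 800×114.60/10 000 + 8 900×59.15/10 000 + 9 100×44.41/10 000 + 5 500×43.11/10 000 + 5 200×17.19/10 000
= 57.62 + 43.55 + 52.64 + 40.41 + 23.71 + 8.94 = 226.87.

227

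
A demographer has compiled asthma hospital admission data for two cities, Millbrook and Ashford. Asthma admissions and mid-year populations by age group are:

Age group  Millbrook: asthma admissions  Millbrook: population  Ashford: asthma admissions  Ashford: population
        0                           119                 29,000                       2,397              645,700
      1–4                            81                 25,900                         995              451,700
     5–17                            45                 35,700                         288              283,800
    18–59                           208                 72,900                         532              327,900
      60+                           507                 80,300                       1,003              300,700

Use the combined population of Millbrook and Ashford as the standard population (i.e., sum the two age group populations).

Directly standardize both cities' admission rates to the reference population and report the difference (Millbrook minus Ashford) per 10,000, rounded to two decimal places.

Age-specific rates per 10,000 for Millbrook: 41.03, 31.27, 12.61, 28.53, 63.14.
For Ashford: 37.12, 22.03, 10.15, 16.22, 33.36.
Combined standard total = 2,253,600; weights = 0.2994, 0.2119, 0.1418, 0.1778, 0.1691.
Millbrook: 0.2994×41.03 + 0.2119×31.27 + 0.1418×12.61 + 0.1778×28.53 + 0.1691×63.14 = 36.4489 per 10,000.
Ashford: 0.2994×37.12 + 0.2119×22.03 + 0.1418×10.15 + 0.1778×16.22 + 0.1691×33.36 = 25.7457 per 10,000.
Difference = 36.4489 − 25.7457 = 10.7032.

10.70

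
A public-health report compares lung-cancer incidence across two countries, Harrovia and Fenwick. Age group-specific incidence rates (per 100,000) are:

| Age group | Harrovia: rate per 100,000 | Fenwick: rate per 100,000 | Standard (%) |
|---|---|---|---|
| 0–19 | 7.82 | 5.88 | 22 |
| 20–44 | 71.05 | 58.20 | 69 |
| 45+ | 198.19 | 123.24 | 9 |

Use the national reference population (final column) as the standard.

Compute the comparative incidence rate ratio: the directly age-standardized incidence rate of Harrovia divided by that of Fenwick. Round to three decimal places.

1.305

Standard weights: 0.22, 0.69, 0.09.
Harrovia: 0.2200×7.82 + 0.6900×71.05 + 0.0900×198.19 = 68.5820 per 100,000.
Fenwick: 0.2200×5.88 + 0.6900×58.20 + 0.0900×123.24 = 52.5432 per 100,000.
Ratio = 68.5820 ÷ 52.5432 = 1.30525.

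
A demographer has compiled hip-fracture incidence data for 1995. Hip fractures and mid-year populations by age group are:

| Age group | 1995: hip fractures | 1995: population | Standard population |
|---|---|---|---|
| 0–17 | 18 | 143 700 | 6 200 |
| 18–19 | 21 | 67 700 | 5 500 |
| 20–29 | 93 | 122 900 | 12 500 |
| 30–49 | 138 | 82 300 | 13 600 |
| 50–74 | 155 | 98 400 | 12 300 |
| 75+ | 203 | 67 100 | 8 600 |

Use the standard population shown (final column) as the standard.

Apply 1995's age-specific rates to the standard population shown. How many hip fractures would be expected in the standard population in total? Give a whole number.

80

Age-specific rates per 100 000 for 1995: 12.53, 31.02, 75.67, 167.68, 157.52, 302.53.
Expected hip fractures = Σ (standard pop × age-specific rate ÷ 100 000)
= 6 200×12.53/100 000 + 5 500×31.02/100 000 + 12 500×75.67/100 000 + 13 600×167.68/100 000 + 12 300×157.52/100 000 + 8 600×302.53/100 000
= 0.78 + 1.71 + 9.46 + 22.80 + 19.38 + 26.02 = 80.14.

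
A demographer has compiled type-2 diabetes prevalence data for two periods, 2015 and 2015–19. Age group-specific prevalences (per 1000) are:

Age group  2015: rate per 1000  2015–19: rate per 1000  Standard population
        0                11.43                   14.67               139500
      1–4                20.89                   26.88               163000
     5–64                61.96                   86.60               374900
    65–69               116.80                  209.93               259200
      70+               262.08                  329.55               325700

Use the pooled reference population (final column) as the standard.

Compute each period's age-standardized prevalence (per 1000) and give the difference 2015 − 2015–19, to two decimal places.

-44.98

Standard total = 1262300; weights = 0.1105, 0.1291, 0.2970, 0.2053, 0.2580.
2015: 0.1105×11.43 + 0.1291×20.89 + 0.2970×61.96 + 0.2053×116.80 + 0.2580×262.08 = 113.9685 per 1000.
2015–19: 0.1105×14.67 + 0.1291×26.88 + 0.2970×86.60 + 0.2053×209.93 + 0.2580×329.55 = 158.9500 per 1000.
Difference = 113.9685 − 158.9500 = -44.9815.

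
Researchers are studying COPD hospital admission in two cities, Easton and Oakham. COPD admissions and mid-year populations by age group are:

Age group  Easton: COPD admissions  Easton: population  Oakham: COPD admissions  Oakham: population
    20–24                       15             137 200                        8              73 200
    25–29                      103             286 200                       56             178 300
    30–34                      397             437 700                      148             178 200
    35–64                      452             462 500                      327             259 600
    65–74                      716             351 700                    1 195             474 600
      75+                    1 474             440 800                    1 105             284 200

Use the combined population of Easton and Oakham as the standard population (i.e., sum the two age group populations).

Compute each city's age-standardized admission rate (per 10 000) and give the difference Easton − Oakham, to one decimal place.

-2.6

Age-specific rates per 10 000 for Easton: 1.09, 3.60, 9.07, 9.77, 20.36, 33.44.
For Oakham: 1.09, 3.14, 8.31, 12.60, 25.18, 38.88.
Combined standard total = 3 564 200; weights = 0.0590, 0.1303, 0.1728, 0.2026, 0.2318, 0.2034.
Easton: 0.0590×1.09 + 0.1303×3.60 + 0.1728×9.07 + 0.2026×9.77 + 0.2318×20.36 + 0.2034×33.44 = 15.6025 per 10 000.
Oakham: 0.0590×1.09 + 0.1303×3.14 + 0.1728×8.31 + 0.2026×12.60 + 0.2318×25.18 + 0.2034×38.88 = 18.2072 per 10 000.
Difference = 15.6025 − 18.2072 = -2.6047.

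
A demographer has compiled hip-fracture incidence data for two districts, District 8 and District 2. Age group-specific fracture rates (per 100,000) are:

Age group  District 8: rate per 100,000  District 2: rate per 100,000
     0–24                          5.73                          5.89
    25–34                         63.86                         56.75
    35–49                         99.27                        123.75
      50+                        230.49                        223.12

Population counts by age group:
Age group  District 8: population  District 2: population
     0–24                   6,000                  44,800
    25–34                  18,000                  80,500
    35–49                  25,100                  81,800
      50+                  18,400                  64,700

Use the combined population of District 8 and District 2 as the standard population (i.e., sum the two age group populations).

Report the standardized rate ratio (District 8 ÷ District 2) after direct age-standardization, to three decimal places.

Combined standard total = 339,300; weights = 0.1497, 0.2903, 0.3151, 0.2449.
District 8: 0.1497×5.73 + 0.2903×63.86 + 0.3151×99.27 + 0.2449×230.49 = 107.1234 per 100,000.
District 2: 0.1497×5.89 + 0.2903×56.75 + 0.3151×123.75 + 0.2449×223.12 = 110.9910 per 100,000.
Ratio = 107.1234 ÷ 110.9910 = 0.96515.

0.965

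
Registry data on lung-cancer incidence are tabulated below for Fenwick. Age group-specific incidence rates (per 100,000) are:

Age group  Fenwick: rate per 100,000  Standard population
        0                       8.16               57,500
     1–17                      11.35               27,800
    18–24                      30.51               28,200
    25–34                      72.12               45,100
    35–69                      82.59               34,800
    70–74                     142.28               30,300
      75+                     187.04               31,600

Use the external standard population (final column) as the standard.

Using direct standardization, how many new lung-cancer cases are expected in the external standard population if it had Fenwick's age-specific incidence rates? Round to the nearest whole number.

180

Expected new lung-cancer cases = Σ (standard pop × age-specific rate ÷ 100,000)
= 57,500×8.16/100,000 + 27,800×11.35/100,000 + 28,200×30.51/100,000 + 45,100×72.12/100,000 + 34,800×82.59/100,000 + 30,300×142.28/100,000 + 31,600×187.04/100,000
= 4.69 + 3.16 + 8.60 + 32.53 + 28.74 + 43.11 + 59.10 = 179.93.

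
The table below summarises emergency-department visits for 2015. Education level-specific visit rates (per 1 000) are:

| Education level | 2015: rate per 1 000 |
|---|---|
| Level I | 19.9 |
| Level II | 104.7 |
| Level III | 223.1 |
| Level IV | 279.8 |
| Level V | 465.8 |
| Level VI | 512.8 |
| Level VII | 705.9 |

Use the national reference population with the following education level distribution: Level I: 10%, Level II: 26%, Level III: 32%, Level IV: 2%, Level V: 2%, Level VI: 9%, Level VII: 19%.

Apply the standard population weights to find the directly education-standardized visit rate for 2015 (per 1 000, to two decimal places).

Standard weights: 0.10, 0.26, 0.32, 0.02, 0.02, 0.09, 0.19.
Standardized rate: 0.1000×19.9 + 0.2600×104.7 + 0.3200×223.1 + 0.0200×279.8 + 0.0200×465.8 + 0.0900×512.8 + 0.1900×705.9 = 295.7890 per 1 000.

295.79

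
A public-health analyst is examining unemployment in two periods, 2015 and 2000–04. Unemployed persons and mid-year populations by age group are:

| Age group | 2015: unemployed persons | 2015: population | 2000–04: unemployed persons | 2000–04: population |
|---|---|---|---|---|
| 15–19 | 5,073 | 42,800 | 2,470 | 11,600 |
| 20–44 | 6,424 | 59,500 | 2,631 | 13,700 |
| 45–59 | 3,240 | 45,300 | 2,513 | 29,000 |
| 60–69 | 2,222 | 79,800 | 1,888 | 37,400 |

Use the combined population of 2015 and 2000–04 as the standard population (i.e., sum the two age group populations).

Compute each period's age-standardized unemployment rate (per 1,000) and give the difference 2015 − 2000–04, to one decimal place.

Age-specific rates per 1,000 for 2015: 118.528, 107.966, 71.523, 27.845.
For 2000–04: 212.931, 192.044, 86.655, 50.481.
Combined standard total = 319,100; weights = 0.1705, 0.2294, 0.2328, 0.3673.
2015: 0.1705×118.528 + 0.2294×107.966 + 0.2328×71.523 + 0.3673×27.845 = 71.8540 per 1,000.
2000–04: 0.1705×212.931 + 0.2294×192.044 + 0.2328×86.655 + 0.3673×50.481 = 119.0722 per 1,000.
Difference = 71.8540 − 119.0722 = -47.2182.

-47.2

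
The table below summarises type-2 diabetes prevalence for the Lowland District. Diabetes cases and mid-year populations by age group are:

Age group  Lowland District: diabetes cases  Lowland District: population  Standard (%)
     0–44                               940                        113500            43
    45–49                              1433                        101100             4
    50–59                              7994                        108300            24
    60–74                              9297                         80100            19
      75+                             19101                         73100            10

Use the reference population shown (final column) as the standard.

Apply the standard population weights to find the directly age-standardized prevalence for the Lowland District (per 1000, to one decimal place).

70.0

Age-specific rates per 1000 for the Lowland District: 8.282, 14.174, 73.813, 116.067, 261.300.
Standard weights: 0.43, 0.04, 0.24, 0.19, 0.10.
Standardized rate: 0.4300×8.282 + 0.0400×14.174 + 0.2400×73.813 + 0.1900×116.067 + 0.1000×261.300 = 70.0262 per 1000.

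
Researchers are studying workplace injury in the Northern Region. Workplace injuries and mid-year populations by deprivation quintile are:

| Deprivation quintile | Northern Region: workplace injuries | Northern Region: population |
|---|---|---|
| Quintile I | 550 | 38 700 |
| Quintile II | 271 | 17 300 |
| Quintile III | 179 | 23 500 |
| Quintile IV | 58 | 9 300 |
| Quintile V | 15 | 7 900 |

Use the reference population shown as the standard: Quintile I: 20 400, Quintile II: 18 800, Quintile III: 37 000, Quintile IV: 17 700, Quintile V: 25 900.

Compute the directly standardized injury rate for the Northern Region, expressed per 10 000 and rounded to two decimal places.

85.63

Deprivation-specific rates per 10 000 for the Northern Region: 142.12, 156.65, 76.17, 62.37, 18.99.
Standard total = 119 800; weights = 0.1703, 0.1569, 0.3088, 0.1477, 0.2162.
Standardized rate: 0.1703×142.12 + 0.1569×156.65 + 0.3088×76.17 + 0.1477×62.37 + 0.2162×18.99 = 85.6272 per 10 000.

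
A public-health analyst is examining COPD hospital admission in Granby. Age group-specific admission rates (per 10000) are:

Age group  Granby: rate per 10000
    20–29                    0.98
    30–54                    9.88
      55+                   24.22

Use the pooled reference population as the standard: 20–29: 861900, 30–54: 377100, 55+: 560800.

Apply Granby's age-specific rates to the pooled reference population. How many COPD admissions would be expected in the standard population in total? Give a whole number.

1815

Expected COPD admissions = Σ (standard pop × age-specific rate ÷ 10000)
= 861900×0.98/10000 + 377100×9.88/10000 + 560800×24.22/10000
= 84.47 + 372.57 + 1358.26 = 1815.30.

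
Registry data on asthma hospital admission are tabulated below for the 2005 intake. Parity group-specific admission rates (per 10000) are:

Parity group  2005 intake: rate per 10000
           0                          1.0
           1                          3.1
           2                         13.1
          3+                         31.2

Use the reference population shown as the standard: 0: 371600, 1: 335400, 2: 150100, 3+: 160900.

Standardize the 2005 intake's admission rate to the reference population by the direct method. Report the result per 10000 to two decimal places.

8.25

Standard total = 1018000; weights = 0.3650, 0.3295, 0.1474, 0.1581.
Standardized rate: 0.3650×1.0 + 0.3295×3.1 + 0.1474×13.1 + 0.1581×31.2 = 8.2492 per 10000.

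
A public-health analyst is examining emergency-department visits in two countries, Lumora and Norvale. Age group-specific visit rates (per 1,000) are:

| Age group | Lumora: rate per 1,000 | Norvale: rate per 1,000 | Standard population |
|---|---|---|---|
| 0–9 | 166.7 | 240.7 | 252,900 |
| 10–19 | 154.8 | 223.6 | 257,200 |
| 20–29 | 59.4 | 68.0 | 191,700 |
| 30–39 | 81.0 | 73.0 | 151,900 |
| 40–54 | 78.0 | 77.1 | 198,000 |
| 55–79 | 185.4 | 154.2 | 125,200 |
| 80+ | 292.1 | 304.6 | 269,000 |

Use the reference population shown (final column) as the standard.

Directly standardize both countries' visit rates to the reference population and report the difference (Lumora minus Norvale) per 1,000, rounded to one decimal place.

Standard total = 1,445,900; weights = 0.1749, 0.1779, 0.1326, 0.1051, 0.1369, 0.0866, 0.1860.
Lumora: 0.1749×166.7 + 0.1779×154.8 + 0.1326×59.4 + 0.1051×81.0 + 0.1369×78.0 + 0.0866×185.4 + 0.1860×292.1 = 154.1565 per 1,000.
Norvale: 0.1749×240.7 + 0.1779×223.6 + 0.1326×68.0 + 0.1051×73.0 + 0.1369×77.1 + 0.0866×154.2 + 0.1860×304.6 = 179.1385 per 1,000.
Difference = 154.1565 − 179.1385 = -24.9820.

-25.0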